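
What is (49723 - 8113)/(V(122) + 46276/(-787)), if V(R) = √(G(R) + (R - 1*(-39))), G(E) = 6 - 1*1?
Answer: -252567235220/339775487 - 4295324015*√166/339775487 ≈ -906.21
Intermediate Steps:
G(E) = 5 (G(E) = 6 - 1 = 5)
V(R) = √(44 + R) (V(R) = √(5 + (R - 1*(-39))) = √(5 + (R + 39)) = √(5 + (39 + R)) = √(44 + R))
(49723 - 8113)/(V(122) + 46276/(-787)) = (49723 - 8113)/(√(44 + 122) + 46276/(-787)) = 41610/(√166 + 46276*(-1/787)) = 41610/(√166 - 46276/787) = 41610/(-46276/787 + √166)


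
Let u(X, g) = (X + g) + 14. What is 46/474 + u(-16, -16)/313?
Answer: 2933/74181 ≈ 0.039538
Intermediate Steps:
u(X, g) = 14 + X + g
46/474 + u(-16, -16)/313 = 46/474 + (14 - 16 - 16)/313 = 46*(1/474) - 18*1/313 = 23/237 - 18/313 = 2933/74181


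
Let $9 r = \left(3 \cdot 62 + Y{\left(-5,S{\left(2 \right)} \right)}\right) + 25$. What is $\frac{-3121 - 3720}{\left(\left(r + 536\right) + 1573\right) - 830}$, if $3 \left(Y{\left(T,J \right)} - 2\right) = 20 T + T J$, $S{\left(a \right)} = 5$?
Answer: $- \frac{184707}{35047} \approx -5.2703$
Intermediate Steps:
$Y{\left(T,J \right)} = 2 + \frac{20 T}{3} + \frac{J T}{3}$ ($Y{\left(T,J \right)} = 2 + \frac{20 T + T J}{3} = 2 + \frac{20 T + J T}{3} = 2 + \left(\frac{20 T}{3} + \frac{J T}{3}\right) = 2 + \frac{20 T}{3} + \frac{J T}{3}$)
$r = \frac{514}{27}$ ($r = \frac{\left(3 \cdot 62 + \left(2 + \frac{20}{3} \left(-5\right) + \frac{1}{3} \cdot 5 \left(-5\right)\right)\right) + 25}{9} = \frac{\left(186 - \frac{119}{3}\right) + 25}{9} = \frac{\frac{439}{3} + 25}{9} = \frac{1}{9} \cdot \frac{514}{3} = \frac{514}{27} \approx 19.037$)
$\frac{-3121 - 3720}{\left(\left(r + 536\right) + 1573\right) - 830} = \frac{-3121 - 3720}{\left(\left(\frac{514}{27} + 536\right) + 1573\right) - 830} = - \frac{6841}{\left(\frac{14986}{27} + 1573\right) - 830} = - \frac{6841}{\frac{57457}{27} - 830} = - \frac{6841}{\frac{35047}{27}} = \left(-6841\right) \frac{27}{35047} = - \frac{184707}{35047}$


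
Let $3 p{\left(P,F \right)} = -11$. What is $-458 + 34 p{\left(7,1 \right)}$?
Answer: $- \frac{1748}{3} \approx -582.67$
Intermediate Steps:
$p{\left(P,F \right)} = - \frac{11}{3}$ ($p{\left(P,F \right)} = \frac{1}{3} \left(-11\right) = - \frac{11}{3}$)
$-458 + 34 p{\left(7,1 \right)} = -458 + 34 \left(- \frac{11}{3}\right) = -458 - \frac{374}{3} = - \frac{1748}{3}$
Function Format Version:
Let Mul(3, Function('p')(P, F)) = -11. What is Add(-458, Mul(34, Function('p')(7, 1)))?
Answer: Rational(-1748, 3) ≈ -582.67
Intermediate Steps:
Function('p')(P, F) = Rational(-11, 3) (Function('p')(P, F) = Mul(Rational(1, 3), -11) = Rational(-11, 3))
Add(-458, Mul(34, Function('p')(7, 1))) = Add(-458, Mul(34, Rational(-11, 3))) = Add(-458, Rational(-374, 3)) = Rational(-1748, 3)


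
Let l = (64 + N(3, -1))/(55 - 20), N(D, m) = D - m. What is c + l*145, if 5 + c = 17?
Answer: 2056/7 ≈ 293.71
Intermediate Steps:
c = 12 (c = -5 + 17 = 12)
l = 68/35 (l = (64 + (3 - 1*(-1)))/(55 - 20) = (64 + (3 + 1))/35 = (64 + 4)*(1/35) = 68*(1/35) = 68/35 ≈ 1.9429)
c + l*145 = 12 + (68/35)*145 = 12 + 1972/7 = 2056/7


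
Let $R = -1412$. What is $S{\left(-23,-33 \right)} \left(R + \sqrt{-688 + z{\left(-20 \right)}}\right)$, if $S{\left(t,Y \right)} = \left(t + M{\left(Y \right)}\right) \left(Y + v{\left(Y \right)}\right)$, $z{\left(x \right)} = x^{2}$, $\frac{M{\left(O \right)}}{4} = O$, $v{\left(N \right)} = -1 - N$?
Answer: $-218860 + 1860 i \sqrt{2} \approx -2.1886 \cdot 10^{5} + 2630.4 i$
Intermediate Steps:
$M{\left(O \right)} = 4 O$
$S{\left(t,Y \right)} = - t - 4 Y$ ($S{\left(t,Y \right)} = \left(t + 4 Y\right) \left(Y - \left(1 + Y\right)\right) = \left(t + 4 Y\right) \left(-1\right) = - t - 4 Y$)
$S{\left(-23,-33 \right)} \left(R + \sqrt{-688 + z{\left(-20 \right)}}\right) = \left(\left(-1\right) \left(-23\right) - -132\right) \left(-1412 + \sqrt{-688 + \left(-20\right)^{2}}\right) = \left(23 + 132\right) \left(-1412 + \sqrt{-688 + 400}\right) = 155 \left(-1412 + \sqrt{-288}\right) = 155 \left(-1412 + 12 i \sqrt{2}\right) = -218860 + 1860 i \sqrt{2}$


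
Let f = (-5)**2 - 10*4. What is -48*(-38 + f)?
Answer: 2544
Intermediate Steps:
f = -15 (f = 25 - 2*20 = 25 - 40 = -15)
-48*(-38 + f) = -48*(-38 - 15) = -48*(-53) = 2544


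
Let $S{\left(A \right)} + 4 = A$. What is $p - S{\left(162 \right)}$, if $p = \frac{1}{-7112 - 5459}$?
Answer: $- \frac{1986219}{12571} \approx -158.0$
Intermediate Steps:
$S{\left(A \right)} = -4 + A$
$p = - \frac{1}{12571}$ ($p = \frac{1}{-12571} = - \frac{1}{12571} \approx -7.9548 \cdot 10^{-5}$)
$p - S{\left(162 \right)} = - \frac{1}{12571} - \left(-4 + 162\right) = - \frac{1}{12571} - 158 = - \frac{1986219}{12571}$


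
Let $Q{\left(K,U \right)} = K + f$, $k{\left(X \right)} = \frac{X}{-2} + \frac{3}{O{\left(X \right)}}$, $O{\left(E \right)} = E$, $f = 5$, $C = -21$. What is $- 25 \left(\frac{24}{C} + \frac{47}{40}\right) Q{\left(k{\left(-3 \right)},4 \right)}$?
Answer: $- \frac{495}{112} \approx -4.4196$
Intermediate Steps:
$k{\left(X \right)} = \frac{3}{X} - \frac{X}{2}$ ($k{\left(X \right)} = \frac{X}{-2} + \frac{3}{X} = X \left(- \frac{1}{2}\right) + \frac{3}{X} = - \frac{X}{2} + \frac{3}{X} = \frac{3}{X} - \frac{X}{2}$)
$Q{\left(K,U \right)} = 5 + K$ ($Q{\left(K,U \right)} = K + 5 = 5 + K$)
$- 25 \left(\frac{24}{C} + \frac{47}{40}\right) Q{\left(k{\left(-3 \right)},4 \right)} = - 25 \left(\frac{24}{-21} + \frac{47}{40}\right) \left(5 + \left(\frac{3}{-3} - - \frac{3}{2}\right)\right) = - 25 \left(24 \left(- \frac{1}{21}\right) + 47 \cdot \frac{1}{40}\right) \left(5 + \left(3 \left(- \frac{1}{3}\right) + \frac{3}{2}\right)\right) = - 25 \left(- \frac{8}{7} + \frac{47}{40}\right) \left(5 + \left(-1 + \frac{3}{2}\right)\right) = \left(-25\right) \frac{9}{280} \left(5 + \frac{1}{2}\right) = \left(- \frac{45}{56}\right) \frac{11}{2} = - \frac{495}{112}$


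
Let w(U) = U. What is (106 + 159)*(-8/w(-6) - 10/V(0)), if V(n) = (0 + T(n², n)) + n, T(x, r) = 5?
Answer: -530/3 ≈ -176.67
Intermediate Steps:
V(n) = 5 + n (V(n) = (0 + 5) + n = 5 + n)
(106 + 159)*(-8/w(-6) - 10/V(0)) = (106 + 159)*(-8/(-6) - 10/(5 + 0)) = 265*(-8*(-⅙) - 10/5) = 265*(4/3 - 10*⅕) = 265*(4/3 - 2) = 265*(-⅔) = -530/3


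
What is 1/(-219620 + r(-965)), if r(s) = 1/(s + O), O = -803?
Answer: -1768/388288161 ≈ -4.5533e-6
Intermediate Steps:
r(s) = 1/(-803 + s) (r(s) = 1/(s - 803) = 1/(-803 + s))
1/(-219620 + r(-965)) = 1/(-219620 + 1/(-803 - 965)) = 1/(-219620 + 1/(-1768)) = 1/(-219620 - 1/1768) = 1/(-388288161/1768) = -1768/388288161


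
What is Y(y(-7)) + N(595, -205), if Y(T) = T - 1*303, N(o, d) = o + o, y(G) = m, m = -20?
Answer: 867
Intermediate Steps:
y(G) = -20
N(o, d) = 2*o
Y(T) = -303 + T (Y(T) = T - 303 = -303 + T)
Y(y(-7)) + N(595, -205) = (-303 - 20) + 2*595 = -323 + 1190 = 867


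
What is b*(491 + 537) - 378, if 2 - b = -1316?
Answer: 1354526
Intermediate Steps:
b = 1318 (b = 2 - 1*(-1316) = 2 + 1316 = 1318)
b*(491 + 537) - 378 = 1318*(491 + 537) - 378 = 1318*1028 - 378 = 1354904 - 378 = 1354526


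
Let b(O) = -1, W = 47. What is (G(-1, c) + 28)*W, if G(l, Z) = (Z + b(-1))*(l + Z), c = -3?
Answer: 2068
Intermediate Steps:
G(l, Z) = (-1 + Z)*(Z + l) (G(l, Z) = (Z - 1)*(l + Z) = (-1 + Z)*(Z + l))
(G(-1, c) + 28)*W = (((-3)**2 - 1*(-3) - 1*(-1) - 3*(-1)) + 28)*47 = ((9 + 3 + 1 + 3) + 28)*47 = (16 + 28)*47 = 44*47 = 2068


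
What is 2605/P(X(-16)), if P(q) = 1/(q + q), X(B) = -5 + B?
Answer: -109410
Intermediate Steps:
P(q) = 1/(2*q)
2605/P(X(-16)) = 2605/((1/(2*(-5 - 16)))) = 2605/(((1/2)/(-21))) = 2605/(((1/2)*(-1/21))) = 2605/(-1/42) = 2605*(-42) = -109410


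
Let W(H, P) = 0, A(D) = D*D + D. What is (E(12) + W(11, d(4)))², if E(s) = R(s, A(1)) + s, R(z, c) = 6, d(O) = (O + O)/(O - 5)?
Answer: 324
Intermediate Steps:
d(O) = 2*O/(-5 + O) (d(O) = (2*O)/(-5 + O) = 2*O/(-5 + O))
A(D) = D + D² (A(D) = D² + D = D + D²)
E(s) = 6 + s
(E(12) + W(11, d(4)))² = ((6 + 12) + 0)² = (18 + 0)² = 18² = 324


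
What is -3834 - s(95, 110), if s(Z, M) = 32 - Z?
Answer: -3771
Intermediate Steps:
-3834 - s(95, 110) = -3834 - (32 - 1*95) = -3834 - (32 - 95) = -3834 - 1*(-63) = -3834 + 63 = -3771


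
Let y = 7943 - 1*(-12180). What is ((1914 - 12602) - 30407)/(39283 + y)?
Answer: -41095/59406 ≈ -0.69176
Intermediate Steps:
y = 20123 (y = 7943 + 12180 = 20123)
((1914 - 12602) - 30407)/(39283 + y) = ((1914 - 12602) - 30407)/(39283 + 20123) = (-10688 - 30407)/59406 = -41095*1/59406 = -41095/59406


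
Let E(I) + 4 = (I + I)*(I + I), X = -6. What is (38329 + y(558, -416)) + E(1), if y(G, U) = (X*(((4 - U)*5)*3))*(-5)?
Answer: 227329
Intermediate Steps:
y(G, U) = 1800 - 450*U (y(G, U) = -6*(4 - U)*5*3*(-5) = -6*(20 - 5*U)*3*(-5) = -6*(60 - 15*U)*(-5) = (-360 + 90*U)*(-5) = 1800 - 450*U)
E(I) = -4 + 4*I² (E(I) = -4 + (I + I)*(I + I) = -4 + (2*I)*(2*I) = -4 + 4*I²)
(38329 + y(558, -416)) + E(1) = (38329 + (1800 - 450*(-416))) + (-4 + 4*1²) = (38329 + (1800 + 187200)) + (-4 + 4*1) = (38329 + 189000) + (-4 + 4) = 227329 + 0 = 227329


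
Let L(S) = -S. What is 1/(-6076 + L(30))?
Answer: -1/6106 ≈ -0.00016377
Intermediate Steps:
1/(-6076 + L(30)) = 1/(-6076 - 1*30) = 1/(-6076 - 30) = 1/(-6106) = -1/6106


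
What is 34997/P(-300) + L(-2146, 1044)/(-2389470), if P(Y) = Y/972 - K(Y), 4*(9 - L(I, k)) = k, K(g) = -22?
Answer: 1128927875259/699716465 ≈ 1613.4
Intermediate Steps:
L(I, k) = 9 - k/4
P(Y) = 22 + Y/972 (P(Y) = Y/972 - 1*(-22) = Y*(1/972) + 22 = Y/972 + 22 = 22 + Y/972)
34997/P(-300) + L(-2146, 1044)/(-2389470) = 34997/(22 + (1/972)*(-300)) + (9 - 1/4*1044)/(-2389470) = 34997/(22 - 25/81) + (9 - 261)*(-1/2389470) = 34997/(1757/81) - 252*(-1/2389470) = 34997*(81/1757) + 42/398245 = 2834757/1757 + 42/398245 = 1128927875259/699716465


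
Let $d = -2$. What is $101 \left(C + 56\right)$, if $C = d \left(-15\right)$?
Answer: $8686$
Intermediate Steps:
$C = 30$ ($C = \left(-2\right) \left(-15\right) = 30$)
$101 \left(C + 56\right) = 101 \left(30 + 56\right) = 101 \cdot 86 = 8686$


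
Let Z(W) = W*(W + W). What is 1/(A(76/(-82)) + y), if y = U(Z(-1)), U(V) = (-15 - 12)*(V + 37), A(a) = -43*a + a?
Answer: -41/41577 ≈ -0.00098612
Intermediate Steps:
A(a) = -42*a
Z(W) = 2*W² (Z(W) = W*(2*W) = 2*W²)
U(V) = -999 - 27*V (U(V) = -27*(37 + V) = -999 - 27*V)
y = -1053 (y = -999 - 54*(-1)² = -999 - 54 = -1053)
1/(A(76/(-82)) + y) = 1/(-3192/(-82) - 1053) = 1/(-3192*(-1)/82 - 1053) = 1/(-42*(-38/41) - 1053) = 1/(1596/41 - 1053) = 1/(-41577/41) = -41/41577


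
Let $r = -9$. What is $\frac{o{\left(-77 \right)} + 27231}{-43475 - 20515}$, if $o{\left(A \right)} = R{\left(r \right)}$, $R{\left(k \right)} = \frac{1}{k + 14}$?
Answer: $- \frac{68078}{159975} \approx -0.42555$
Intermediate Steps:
$R{\left(k \right)} = \frac{1}{14 + k}$
$o{\left(A \right)} = \frac{1}{5}$ ($o{\left(A \right)} = \frac{1}{14 - 9} = \frac{1}{5}$)
$\frac{o{\left(-77 \right)} + 27231}{-43475 - 20515} = \frac{\frac{1}{5} + 27231}{-43475 - 20515} = \frac{136156}{5 \left(-63990\right)} = \frac{136156}{5} \left(- \frac{1}{63990}\right) = - \frac{68078}{159975}$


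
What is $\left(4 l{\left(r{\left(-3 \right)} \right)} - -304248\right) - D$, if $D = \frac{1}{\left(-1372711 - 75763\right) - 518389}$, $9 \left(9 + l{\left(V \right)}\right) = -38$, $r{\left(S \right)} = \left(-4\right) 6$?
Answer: $\frac{1794930326479}{5900589} \approx 3.042 \cdot 10^{5}$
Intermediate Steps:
$r{\left(S \right)} = -24$
$l{\left(V \right)} = - \frac{119}{9}$ ($l{\left(V \right)} = -9 + \frac{1}{9} \left(-38\right) = -9 - \frac{38}{9} = - \frac{119}{9}$)
$D = - \frac{1}{1966863}$ ($D = \frac{1}{-1448474 - 518389} = \frac{1}{-1966863} = - \frac{1}{1966863} \approx -5.0842 \cdot 10^{-7}$)
$\left(4 l{\left(r{\left(-3 \right)} \right)} - -304248\right) - D = \left(4 \left(- \frac{119}{9}\right) - -304248\right) - - \frac{1}{1966863} = \left(- \frac{476}{9} + 304248\right) + \frac{1}{1966863} = \frac{2737756}{9} + \frac{1}{1966863} = \frac{1794930326479}{5900589}$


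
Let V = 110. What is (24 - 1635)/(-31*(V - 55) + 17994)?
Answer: -9/91 ≈ -0.098901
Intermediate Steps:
(24 - 1635)/(-31*(V - 55) + 17994) = (24 - 1635)/(-31*(110 - 55) + 17994) = -1611/(-31*55 + 17994) = -1611/(-1705 + 17994) = -1611/16289 = -1611*1/16289 = -9/91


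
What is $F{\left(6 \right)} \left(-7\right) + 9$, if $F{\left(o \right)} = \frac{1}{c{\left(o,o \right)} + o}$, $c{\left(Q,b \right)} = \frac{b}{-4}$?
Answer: $\frac{67}{9} \approx 7.4444$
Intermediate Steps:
$c{\left(Q,b \right)} = - \frac{b}{4}$ ($c{\left(Q,b \right)} = b \left(- \frac{1}{4}\right) = - \frac{b}{4}$)
$F{\left(o \right)} = \frac{4}{3 o}$ ($F{\left(o \right)} = \frac{1}{- \frac{o}{4} + o} = \frac{1}{\frac{3}{4} o} = \frac{4}{3 o}$)
$F{\left(6 \right)} \left(-7\right) + 9 = \frac{4}{3 \cdot 6} \left(-7\right) + 9 = \frac{4}{3} \cdot \frac{1}{6} \left(-7\right) + 9 = \frac{2}{9} \left(-7\right) + 9 = - \frac{14}{9} + 9 = \frac{67}{9}$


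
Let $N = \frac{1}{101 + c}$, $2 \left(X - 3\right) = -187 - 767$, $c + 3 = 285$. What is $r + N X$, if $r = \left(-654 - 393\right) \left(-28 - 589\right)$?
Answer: $\frac{247417143}{383} \approx 6.46 \cdot 10^{5}$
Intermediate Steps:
$c = 282$ ($c = -3 + 285 = 282$)
$X = -474$ ($X = 3 + \frac{-187 - 767}{2} = 3 + \frac{1}{2} \left(-954\right) = 3 - 477 = -474$)
$N = \frac{1}{383}$ ($N = \frac{1}{101 + 282} = \frac{1}{383} \approx 0.002611$)
$r = 645999$ ($r = \left(-1047\right) \left(-617\right) = 645999$)
$r + N X = 645999 + \frac{1}{383} \left(-474\right) = 645999 - \frac{474}{383} = \frac{247417143}{383}$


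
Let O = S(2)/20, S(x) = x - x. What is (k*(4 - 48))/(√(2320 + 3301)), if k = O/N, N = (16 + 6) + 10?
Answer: 0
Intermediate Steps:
N = 32 (N = 22 + 10 = 32)
S(x) = 0
O = 0 (O = 0/20 = 0*(1/20) = 0)
k = 0 (k = 0/32 = 0*(1/32) = 0)
(k*(4 - 48))/(√(2320 + 3301)) = (0*(4 - 48))/(√(2320 + 3301)) = (0*(-44))/(√5621) = 0*(√5621/5621) = 0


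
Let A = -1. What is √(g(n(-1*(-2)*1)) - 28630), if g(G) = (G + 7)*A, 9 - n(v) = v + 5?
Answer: I*√28639 ≈ 169.23*I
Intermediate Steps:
n(v) = 4 - v (n(v) = 9 - (v + 5) = 9 - (5 + v) = 9 + (-5 - v) = 4 - v)
g(G) = -7 - G (g(G) = (G + 7)*(-1) = (7 + G)*(-1) = -7 - G)
√(g(n(-1*(-2)*1)) - 28630) = √((-7 - (4 - (-1*(-2)))) - 28630) = √((-7 - (4 - 2)) - 28630) = √((-7 - 1*2) - 28630) = √((-7 - 2) - 28630) = √(-9 - 28630) = √(-28639) = I*√28639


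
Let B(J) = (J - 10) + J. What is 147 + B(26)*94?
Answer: 4095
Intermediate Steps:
B(J) = -10 + 2*J (B(J) = (-10 + J) + J = -10 + 2*J)
147 + B(26)*94 = 147 + (-10 + 2*26)*94 = 147 + (-10 + 52)*94 = 147 + 42*94 = 147 + 3948 = 4095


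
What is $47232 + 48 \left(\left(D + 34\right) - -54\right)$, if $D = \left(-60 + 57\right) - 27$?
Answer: $50016$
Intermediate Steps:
$D = -30$ ($D = -3 - 27 = -30$)
$47232 + 48 \left(\left(D + 34\right) - -54\right) = 47232 + 48 \left(\left(-30 + 34\right) - -54\right) = 47232 + 48 \left(4 + 54\right) = 47232 + 48 \cdot 58 = 47232 + 2784 = 50016$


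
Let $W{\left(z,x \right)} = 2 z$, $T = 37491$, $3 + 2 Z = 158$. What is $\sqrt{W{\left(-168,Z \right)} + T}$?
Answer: $\sqrt{37155} \approx 192.76$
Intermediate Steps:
$Z = \frac{155}{2}$ ($Z = - \frac{3}{2} + \frac{1}{2} \cdot 158 = - \frac{3}{2} + 79 = \frac{155}{2} \approx 77.5$)
$\sqrt{W{\left(-168,Z \right)} + T} = \sqrt{2 \left(-168\right) + 37491} = \sqrt{-336 + 37491} = \sqrt{37155}$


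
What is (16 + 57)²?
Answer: 5329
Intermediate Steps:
(16 + 57)² = 73² = 5329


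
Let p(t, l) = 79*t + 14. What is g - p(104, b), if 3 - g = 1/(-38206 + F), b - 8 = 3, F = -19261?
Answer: -472781008/57467 ≈ -8227.0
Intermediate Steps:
b = 11 (b = 8 + 3 = 11)
p(t, l) = 14 + 79*t
g = 172402/57467 (g = 3 - 1/(-38206 - 19261) = 3 - 1/(-57467) = 3 - 1*(-1/57467) = 3 + 1/57467 = 172402/57467 ≈ 3.0000)
g - p(104, b) = 172402/57467 - (14 + 79*104) = 172402/57467 - (14 + 8216) = 172402/57467 - 1*8230 = 172402/57467 - 8230 = -472781008/57467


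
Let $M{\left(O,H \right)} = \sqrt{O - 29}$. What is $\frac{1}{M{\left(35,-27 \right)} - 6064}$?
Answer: $- \frac{3032}{18386045} - \frac{\sqrt{6}}{36772090} \approx -0.00016497$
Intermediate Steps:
$M{\left(O,H \right)} = \sqrt{-29 + O}$
$\frac{1}{M{\left(35,-27 \right)} - 6064} = \frac{1}{\sqrt{-29 + 35} - 6064} = \frac{1}{\sqrt{6} - 6064} = \frac{1}{-6064 + \sqrt{6}}$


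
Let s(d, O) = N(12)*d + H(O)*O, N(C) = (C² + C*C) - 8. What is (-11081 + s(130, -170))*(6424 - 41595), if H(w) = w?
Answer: -1906936449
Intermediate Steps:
N(C) = -8 + 2*C² (N(C) = (C² + C²) - 8 = 2*C² - 8 = -8 + 2*C²)
s(d, O) = O² + 280*d (s(d, O) = (-8 + 2*12²)*d + O*O = (-8 + 2*144)*d + O² = (-8 + 288)*d + O² = 280*d + O² = O² + 280*d)
(-11081 + s(130, -170))*(6424 - 41595) = (-11081 + ((-170)² + 280*130))*(6424 - 41595) = (-11081 + (28900 + 36400))*(-35171) = (-11081 + 65300)*(-35171) = 54219*(-35171) = -1906936449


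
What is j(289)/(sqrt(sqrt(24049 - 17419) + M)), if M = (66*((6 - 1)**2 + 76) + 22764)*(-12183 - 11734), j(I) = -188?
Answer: 188*I/sqrt(703877310 - sqrt(6630)) ≈ 0.0070861*I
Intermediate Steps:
M = -703877310 (M = (66*(5**2 + 76) + 22764)*(-23917) = (66*(25 + 76) + 22764)*(-23917) = (66*101 + 22764)*(-23917) = (6666 + 22764)*(-23917) = 29430*(-23917) = -703877310)
j(289)/(sqrt(sqrt(24049 - 17419) + M)) = -188/sqrt(sqrt(24049 - 17419) - 703877310) = -188/sqrt(sqrt(6630) - 703877310) = -188/sqrt(-703877310 + sqrt(6630))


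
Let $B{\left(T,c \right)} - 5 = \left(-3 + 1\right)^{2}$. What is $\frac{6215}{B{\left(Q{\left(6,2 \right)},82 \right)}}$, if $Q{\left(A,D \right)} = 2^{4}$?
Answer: $\frac{6215}{9} \approx 690.56$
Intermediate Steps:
$Q{\left(A,D \right)} = 16$
$B{\left(T,c \right)} = 9$ ($B{\left(T,c \right)} = 5 + \left(-3 + 1\right)^{2} = 5 + \left(-2\right)^{2} = 5 + 4 = 9$)
$\frac{6215}{B{\left(Q{\left(6,2 \right)},82 \right)}} = \frac{6215}{9}$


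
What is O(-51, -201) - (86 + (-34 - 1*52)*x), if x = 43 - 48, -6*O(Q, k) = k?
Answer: -965/2 ≈ -482.50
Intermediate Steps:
O(Q, k) = -k/6
x = -5
O(-51, -201) - (86 + (-34 - 1*52)*x) = -⅙*(-201) - (86 + (-34 - 1*52)*(-5)) = 67/2 - (86 + (-34 - 52)*(-5)) = 67/2 - (86 - 86*(-5)) = 67/2 - (86 + 430) = 67/2 - 1*516 = 67/2 - 516 = -965/2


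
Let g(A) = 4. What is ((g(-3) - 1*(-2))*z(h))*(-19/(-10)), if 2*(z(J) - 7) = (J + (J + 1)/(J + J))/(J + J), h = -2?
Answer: 13167/160 ≈ 82.294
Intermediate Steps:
z(J) = 7 + (J + (1 + J)/(2*J))/(4*J) (z(J) = 7 + ((J + (J + 1)/(J + J))/(J + J))/2 = 7 + ((J + (1 + J)/((2*J)))/((2*J)))/2 = 7 + ((J + (1 + J)*(1/(2*J)))*(1/(2*J)))/2 = 7 + ((J + (1 + J)/(2*J))*(1/(2*J)))/2 = 7 + ((J + (1 + J)/(2*J))/(2*J))/2 = 7 + (J + (1 + J)/(2*J))/(4*J))
((g(-3) - 1*(-2))*z(h))*(-19/(-10)) = ((4 - 1*(-2))*((⅛)*(1 - 2 + 58*(-2)²)/(-2)²))*(-19/(-10)) = ((4 + 2)*((⅛)*(¼)*(1 - 2 + 58*4)))*(-19*(-⅒)) = (6*((⅛)*(¼)*(1 - 2 + 232)))*(19/10) = (6*((⅛)*(¼)*231))*(19/10) = (6*(231/32))*(19/10) = (693/16)*(19/10) = 13167/160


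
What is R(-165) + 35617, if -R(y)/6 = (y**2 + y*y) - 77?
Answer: -290621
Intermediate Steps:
R(y) = 462 - 12*y**2 (R(y) = -6*((y**2 + y*y) - 77) = -6*((y**2 + y**2) - 77) = -6*(2*y**2 - 77) = -6*(-77 + 2*y**2) = 462 - 12*y**2)
R(-165) + 35617 = (462 - 12*(-165)**2) + 35617 = (462 - 12*27225) + 35617 = (462 - 326700) + 35617 = -326238 + 35617 = -290621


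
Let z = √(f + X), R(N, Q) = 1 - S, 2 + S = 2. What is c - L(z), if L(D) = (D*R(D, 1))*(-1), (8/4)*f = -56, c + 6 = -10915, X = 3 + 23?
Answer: -10921 + I*√2 ≈ -10921.0 + 1.4142*I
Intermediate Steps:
S = 0 (S = -2 + 2 = 0)
X = 26
c = -10921 (c = -6 - 10915 = -10921)
f = -28 (f = (½)*(-56) = -28)
R(N, Q) = 1 (R(N, Q) = 1 - 1*0 = 1 + 0 = 1)
z = I*√2 (z = √(-28 + 26) = √(-2) = I*√2 ≈ 1.4142*I)
L(D) = -D (L(D) = (D*1)*(-1) = D*(-1) = -D)
c - L(z) = -10921 - (-1)*I*√2 = -10921 + I*√2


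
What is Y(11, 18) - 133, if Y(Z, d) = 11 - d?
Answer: -140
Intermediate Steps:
Y(11, 18) - 133 = (11 - 1*18) - 133 = (11 - 18) - 133 = -7 - 133 = -140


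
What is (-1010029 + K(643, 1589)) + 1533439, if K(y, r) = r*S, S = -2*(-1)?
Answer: 526588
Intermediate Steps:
S = 2
K(y, r) = 2*r (K(y, r) = r*2 = 2*r)
(-1010029 + K(643, 1589)) + 1533439 = (-1010029 + 2*1589) + 1533439 = (-1010029 + 3178) + 1533439 = -1006851 + 1533439 = 526588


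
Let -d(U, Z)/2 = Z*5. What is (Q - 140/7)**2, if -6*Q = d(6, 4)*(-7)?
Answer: 40000/9 ≈ 4444.4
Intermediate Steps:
d(U, Z) = -10*Z (d(U, Z) = -2*Z*5 = -10*Z)
Q = -140/3 (Q = -(-10*4)*(-7)/6 = -(-20)*(-7)/3 = -1/6*280 = -140/3 ≈ -46.667)
(Q - 140/7)**2 = (-140/3 - 140/7)**2 = (-140/3 - 140*1/7)**2 = (-140/3 - 20)**2 = (-200/3)**2 = 40000/9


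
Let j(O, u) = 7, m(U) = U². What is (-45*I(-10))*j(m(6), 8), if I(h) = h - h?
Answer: 0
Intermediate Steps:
I(h) = 0
(-45*I(-10))*j(m(6), 8) = -45*0*7 = 0*7 = 0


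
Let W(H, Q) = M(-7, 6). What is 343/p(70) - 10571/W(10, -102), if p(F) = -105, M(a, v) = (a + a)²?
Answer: -168169/2940 ≈ -57.200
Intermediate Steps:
M(a, v) = 4*a² (M(a, v) = (2*a)² = 4*a²)
W(H, Q) = 196 (W(H, Q) = 4*(-7)² = 4*49 = 196)
343/p(70) - 10571/W(10, -102) = 343/(-105) - 10571/196 = 343*(-1/105) - 10571*1/196 = -49/15 - 10571/196 = -168169/2940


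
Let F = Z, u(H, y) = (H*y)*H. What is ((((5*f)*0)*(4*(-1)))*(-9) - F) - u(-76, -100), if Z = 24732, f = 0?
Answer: 552868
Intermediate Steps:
u(H, y) = y*H**2
F = 24732
((((5*f)*0)*(4*(-1)))*(-9) - F) - u(-76, -100) = ((((5*0)*0)*(4*(-1)))*(-9) - 1*24732) - (-100)*(-76)**2 = (((0*0)*(-4))*(-9) - 24732) - (-100)*5776 = ((0*(-4))*(-9) - 24732) - 1*(-577600) = (0*(-9) - 24732) + 577600 = (0 - 24732) + 577600 = -24732 + 577600 = 552868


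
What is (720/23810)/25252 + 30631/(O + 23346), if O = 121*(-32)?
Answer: 4303015525/2735688046 ≈ 1.5729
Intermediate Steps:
O = -3872
(720/23810)/25252 + 30631/(O + 23346) = (720/23810)/25252 + 30631/(-3872 + 23346) = (720*(1/23810))*(1/25252) + 30631/19474 = (72/2381)*(1/25252) + 30631*(1/19474) = 18/15031253 + 30631/19474 = 4303015525/2735688046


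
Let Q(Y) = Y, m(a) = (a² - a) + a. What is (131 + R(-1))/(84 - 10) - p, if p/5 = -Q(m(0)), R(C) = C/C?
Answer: 66/37 ≈ 1.7838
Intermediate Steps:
m(a) = a²
R(C) = 1
p = 0 (p = 5*(-1*0²) = 5*(-1*0) = 5*0 = 0)
(131 + R(-1))/(84 - 10) - p = (131 + 1)/(84 - 10) - 1*0 = 132/74 + 0 = 132*(1/74) + 0 = 66/37 + 0 = 66/37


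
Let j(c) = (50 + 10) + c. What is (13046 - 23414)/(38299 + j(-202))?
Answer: -3456/12719 ≈ -0.27172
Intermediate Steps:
j(c) = 60 + c
(13046 - 23414)/(38299 + j(-202)) = (13046 - 23414)/(38299 + (60 - 202)) = -10368/(38299 - 142) = -10368/38157 = -10368*1/38157 = -3456/12719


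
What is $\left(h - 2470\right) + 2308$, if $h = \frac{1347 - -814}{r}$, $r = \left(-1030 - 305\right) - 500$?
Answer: $- \frac{299431}{1835} \approx -163.18$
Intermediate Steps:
$r = -1835$ ($r = -1335 - 500 = -1835$)
$h = - \frac{2161}{1835}$ ($h = \frac{1347 - -814}{-1835} = \left(1347 + 814\right) \left(- \frac{1}{1835}\right) = 2161 \left(- \frac{1}{1835}\right) = - \frac{2161}{1835} \approx -1.1777$)
$\left(h - 2470\right) + 2308 = \left(- \frac{2161}{1835} - 2470\right) + 2308 = - \frac{4534611}{1835} + 2308 = - \frac{299431}{1835}$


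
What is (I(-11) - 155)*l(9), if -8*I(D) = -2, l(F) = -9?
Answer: 5571/4 ≈ 1392.8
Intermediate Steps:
I(D) = ¼ (I(D) = -⅛*(-2) = ¼)
(I(-11) - 155)*l(9) = (¼ - 155)*(-9) = -619/4*(-9) = 5571/4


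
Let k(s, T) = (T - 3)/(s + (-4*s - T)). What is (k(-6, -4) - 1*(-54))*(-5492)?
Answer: -3243026/11 ≈ -2.9482e+5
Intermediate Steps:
k(s, T) = (-3 + T)/(-T - 3*s) (k(s, T) = (-3 + T)/(s + (-T - 4*s)) = (-3 + T)/(-T - 3*s))
(k(-6, -4) - 1*(-54))*(-5492) = ((3 - 1*(-4))/(-4 + 3*(-6)) - 1*(-54))*(-5492) = ((3 + 4)/(-4 - 18) + 54)*(-5492) = (7/(-22) + 54)*(-5492) = (-1/22*7 + 54)*(-5492) = (-7/22 + 54)*(-5492) = (1181/22)*(-5492) = -3243026/11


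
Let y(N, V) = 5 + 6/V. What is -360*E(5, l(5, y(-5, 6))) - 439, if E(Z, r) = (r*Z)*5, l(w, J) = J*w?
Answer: -270439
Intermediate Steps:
y(N, V) = 5 + 6/V
E(Z, r) = 5*Z*r (E(Z, r) = (Z*r)*5 = 5*Z*r)
-360*E(5, l(5, y(-5, 6))) - 439 = -1800*5*(5 + 6/6)*5 - 439 = -1800*5*(5 + 6*(1/6))*5 - 439 = -1800*5*(5 + 1)*5 - 439 = -1800*5*6*5 - 439 = -1800*5*30 - 439 = -360*750 - 439 = -270000 - 439 = -270439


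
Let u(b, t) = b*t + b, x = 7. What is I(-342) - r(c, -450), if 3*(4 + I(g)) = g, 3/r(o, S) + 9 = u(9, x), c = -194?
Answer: -2479/21 ≈ -118.05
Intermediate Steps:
u(b, t) = b + b*t
r(o, S) = 1/21 (r(o, S) = 3/(-9 + 9*(1 + 7)) = 3/(-9 + 9*8) = 3/(-9 + 72) = 3/63 = 3*(1/63) = 1/21)
I(g) = -4 + g/3
I(-342) - r(c, -450) = (-4 + (⅓)*(-342)) - 1*1/21 = (-4 - 114) - 1/21 = -118 - 1/21 = -2479/21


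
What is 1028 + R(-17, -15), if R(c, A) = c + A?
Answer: 996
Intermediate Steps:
R(c, A) = A + c
1028 + R(-17, -15) = 1028 + (-15 - 17) = 1028 - 32 = 996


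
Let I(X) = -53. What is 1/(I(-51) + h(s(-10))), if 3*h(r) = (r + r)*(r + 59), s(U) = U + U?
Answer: -1/573 ≈ -0.0017452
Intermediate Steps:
s(U) = 2*U
h(r) = 2*r*(59 + r)/3 (h(r) = ((r + r)*(r + 59))/3 = ((2*r)*(59 + r))/3 = (2*r*(59 + r))/3 = 2*r*(59 + r)/3)
1/(I(-51) + h(s(-10))) = 1/(-53 + 2*(2*(-10))*(59 + 2*(-10))/3) = 1/(-53 + (⅔)*(-20)*(59 - 20)) = 1/(-53 + (⅔)*(-20)*39) = 1/(-53 - 520) = 1/(-573) = -1/573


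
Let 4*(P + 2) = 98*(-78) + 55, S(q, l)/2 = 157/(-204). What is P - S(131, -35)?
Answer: -387133/204 ≈ -1897.7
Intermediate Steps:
S(q, l) = -157/102 (S(q, l) = 2*(157/(-204)) = 2*(157*(-1/204)) = 2*(-157/204) = -157/102)
P = -7597/4 (P = -2 + (98*(-78) + 55)/4 = -2 + (-7644 + 55)/4 = -2 + (1/4)*(-7589) = -2 - 7589/4 = -7597/4 ≈ -1899.3)
P - S(131, -35) = -7597/4 - 1*(-157/102) = -7597/4 + 157/102 = -387133/204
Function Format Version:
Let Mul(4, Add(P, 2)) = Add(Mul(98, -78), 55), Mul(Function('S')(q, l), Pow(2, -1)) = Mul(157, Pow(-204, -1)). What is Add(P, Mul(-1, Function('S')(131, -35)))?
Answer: Rational(-387133, 204) ≈ -1897.7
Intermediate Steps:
Function('S')(q, l) = Rational(-157, 102) (Function('S')(q, l) = Mul(2, Mul(157, Pow(-204, -1))) = Mul(2, Mul(157, Rational(-1, 204))) = Mul(2, Rational(-157, 204)) = Rational(-157, 102))
P = Rational(-7597, 4) (P = Add(-2, Mul(Rational(1, 4), Add(Mul(98, -78), 55))) = Add(-2, Mul(Rational(1, 4), Add(-7644, 55))) = Add(-2, Mul(Rational(1, 4), -7589)) = Add(-2, Rational(-7589, 4)) = Rational(-7597, 4) ≈ -1899.3)
Add(P, Mul(-1, Function('S')(131, -35))) = Add(Rational(-7597, 4), Mul(-1, Rational(-157, 102))) = Add(Rational(-7597, 4), Rational(157, 102)) = Rational(-387133, 204)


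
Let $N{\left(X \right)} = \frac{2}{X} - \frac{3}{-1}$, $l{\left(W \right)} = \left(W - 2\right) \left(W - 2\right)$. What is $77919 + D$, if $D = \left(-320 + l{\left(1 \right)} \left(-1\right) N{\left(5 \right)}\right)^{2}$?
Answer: $\frac{4562664}{25} \approx 1.8251 \cdot 10^{5}$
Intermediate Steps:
$l{\left(W \right)} = \left(-2 + W\right)^{2}$ ($l{\left(W \right)} = \left(-2 + W\right) \left(-2 + W\right) = \left(-2 + W\right)^{2}$)
$N{\left(X \right)} = 3 + \frac{2}{X}$ ($N{\left(X \right)} = \frac{2}{X} - -3 = \frac{2}{X} + 3 = 3 + \frac{2}{X}$)
$D = \frac{2614689}{25}$ ($D = \left(-320 + \left(-2 + 1\right)^{2} \left(-1\right) \left(3 + \frac{2}{5}\right)\right)^{2} = \left(-320 + \left(-1\right)^{2} \left(-1\right) \left(3 + 2 \cdot \frac{1}{5}\right)\right)^{2} = \left(-320 + 1 \left(-1\right) \left(3 + \frac{2}{5}\right)\right)^{2} = \left(-320 - \frac{17}{5}\right)^{2} = \left(- \frac{1617}{5}\right)^{2} = \frac{2614689}{25} \approx 1.0459 \cdot 10^{5}$)
$77919 + D = 77919 + \frac{2614689}{25} = \frac{4562664}{25}$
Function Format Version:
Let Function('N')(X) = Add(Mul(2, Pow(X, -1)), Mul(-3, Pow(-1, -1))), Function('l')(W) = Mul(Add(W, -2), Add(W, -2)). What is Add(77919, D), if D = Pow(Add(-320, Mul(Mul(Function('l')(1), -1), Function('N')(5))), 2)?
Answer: Rational(4562664, 25) ≈ 1.8251e+5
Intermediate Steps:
Function('l')(W) = Pow(Add(-2, W), 2) (Function('l')(W) = Mul(Add(-2, W), Add(-2, W)) = Pow(Add(-2, W), 2))
Function('N')(X) = Add(3, Mul(2, Pow(X, -1))) (Function('N')(X) = Add(Mul(2, Pow(X, -1)), Mul(-3, -1)) = Add(Mul(2, Pow(X, -1)), 3) = Add(3, Mul(2, Pow(X, -1))))
D = Rational(2614689, 25) (D = Pow(Add(-320, Mul(Mul(Pow(Add(-2, 1), 2), -1), Add(3, Mul(2, Pow(5, -1))))), 2) = Pow(Add(-320, Mul(Mul(Pow(-1, 2), -1), Add(3, Mul(2, Rational(1, 5))))), 2) = Pow(Add(-320, Mul(Mul(1, -1), Add(3, Rational(2, 5)))), 2) = Pow(Add(-320, Mul(-1, Rational(17, 5))), 2) = Pow(Add(-320, Rational(-17, 5)), 2) = Pow(Rational(-1617, 5), 2) = Rational(2614689, 25) ≈ 1.0459e+5)
Add(77919, D) = Add(77919, Rational(2614689, 25)) = Rational(4562664, 25)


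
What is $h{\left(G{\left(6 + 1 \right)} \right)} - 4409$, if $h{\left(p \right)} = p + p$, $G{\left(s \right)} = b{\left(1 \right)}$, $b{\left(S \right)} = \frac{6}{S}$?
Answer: $-4397$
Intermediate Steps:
$G{\left(s \right)} = 6$ ($G{\left(s \right)} = \frac{6}{1} = 6 \cdot 1 = 6$)
$h{\left(p \right)} = 2 p$
$h{\left(G{\left(6 + 1 \right)} \right)} - 4409 = 2 \cdot 6 - 4409 = 12 - 4409 = -4397$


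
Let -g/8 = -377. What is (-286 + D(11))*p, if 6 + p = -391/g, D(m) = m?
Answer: 5083925/3016 ≈ 1685.7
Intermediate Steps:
g = 3016 (g = -8*(-377) = 3016)
p = -18487/3016 (p = -6 - 391/3016 = -18487/3016 ≈ -6.1296)
(-286 + D(11))*p = (-286 + 11)*(-18487/3016) = -275*(-18487/3016) = 5083925/3016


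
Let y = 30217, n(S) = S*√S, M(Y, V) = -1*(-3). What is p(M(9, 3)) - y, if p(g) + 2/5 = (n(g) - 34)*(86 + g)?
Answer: -166217/5 + 267*√3 ≈ -32781.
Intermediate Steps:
M(Y, V) = 3
n(S) = S^(3/2)
p(g) = -⅖ + (-34 + g^(3/2))*(86 + g) (p(g) = -⅖ + (g^(3/2) - 34)*(86 + g) = -⅖ + (-34 + g^(3/2))*(86 + g))
p(M(9, 3)) - y = (-14622/5 + 3^(5/2) - 34*3 + 86*3^(3/2)) - 1*30217 = (-14622/5 + 9*√3 - 102 + 86*(3*√3)) - 30217 = (-14622/5 + 9*√3 - 102 + 258*√3) - 30217 = (-15132/5 + 267*√3) - 30217 = -166217/5 + 267*√3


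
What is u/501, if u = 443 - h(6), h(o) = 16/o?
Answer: 1321/1503 ≈ 0.87891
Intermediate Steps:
u = 1321/3 (u = 443 - 16/6 = 443 - 1*8/3 = 443 - 8/3 = 1321/3 ≈ 440.33)
u/501 = (1321/3)/501 = (1321/3)*(1/501) = 1321/1503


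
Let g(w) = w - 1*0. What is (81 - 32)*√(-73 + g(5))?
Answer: 98*I*√17 ≈ 404.06*I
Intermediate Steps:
g(w) = w (g(w) = w + 0 = w)
(81 - 32)*√(-73 + g(5)) = (81 - 32)*√(-73 + 5) = 49*√(-68) = 49*(2*I*√17) = 98*I*√17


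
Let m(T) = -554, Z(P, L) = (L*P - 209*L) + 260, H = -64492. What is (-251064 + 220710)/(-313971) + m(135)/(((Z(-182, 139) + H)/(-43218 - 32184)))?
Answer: -1456868832866/4136777239 ≈ -352.17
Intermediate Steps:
Z(P, L) = 260 - 209*L + L*P (Z(P, L) = (-209*L + L*P) + 260 = 260 - 209*L + L*P)
(-251064 + 220710)/(-313971) + m(135)/(((Z(-182, 139) + H)/(-43218 - 32184))) = (-251064 + 220710)/(-313971) - 554*(-43218 - 32184)/((260 - 209*139 + 139*(-182)) - 64492) = -30354*(-1/313971) - 554*(-75402/((260 - 29051 - 25298) - 64492)) = 10118/104657 - 554*(-75402/(-54089 - 64492)) = 10118/104657 - 554/((-118581*(-1/75402))) = 10118/104657 - 554/39527/25134 = 10118/104657 - 554*25134/39527 = 10118/104657 - 13924236/39527 = -1456868832866/4136777239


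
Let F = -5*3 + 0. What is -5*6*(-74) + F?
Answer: 2205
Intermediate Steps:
F = -15 (F = -15 + 0 = -15)
-5*6*(-74) + F = -5*6*(-74) - 15 = -30*(-74) - 15 = 2220 - 15 = 2205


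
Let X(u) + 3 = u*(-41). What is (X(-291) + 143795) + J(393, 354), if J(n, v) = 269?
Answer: 155992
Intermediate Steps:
X(u) = -3 - 41*u (X(u) = -3 + u*(-41) = -3 - 41*u)
(X(-291) + 143795) + J(393, 354) = ((-3 - 41*(-291)) + 143795) + 269 = ((-3 + 11931) + 143795) + 269 = (11928 + 143795) + 269 = 155723 + 269 = 155992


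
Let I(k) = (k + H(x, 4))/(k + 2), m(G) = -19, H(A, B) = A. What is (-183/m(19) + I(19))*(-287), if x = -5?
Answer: -168469/57 ≈ -2955.6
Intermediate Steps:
I(k) = (-5 + k)/(2 + k) (I(k) = (k - 5)/(k + 2) = (-5 + k)/(2 + k))
(-183/m(19) + I(19))*(-287) = (-183/(-19) + (-5 + 19)/(2 + 19))*(-287) = (-183*(-1/19) + 14/21)*(-287) = (183/19 + (1/21)*14)*(-287) = (183/19 + ⅔)*(-287) = (587/57)*(-287) = -168469/57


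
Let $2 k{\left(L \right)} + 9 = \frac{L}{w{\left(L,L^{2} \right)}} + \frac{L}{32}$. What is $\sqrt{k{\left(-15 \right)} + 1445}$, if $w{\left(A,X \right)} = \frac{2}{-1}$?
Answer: $\frac{\sqrt{92417}}{8} \approx 38.0$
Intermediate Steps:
$w{\left(A,X \right)} = -2$ ($w{\left(A,X \right)} = 2 \left(-1\right) = -2$)
$k{\left(L \right)} = - \frac{9}{2} - \frac{15 L}{64}$ ($k{\left(L \right)} = - \frac{9}{2} + \frac{\frac{L}{-2} + \frac{L}{32}}{2} = - \frac{9}{2} + \frac{L \left(- \frac{1}{2}\right) + L \frac{1}{32}}{2} = - \frac{9}{2} + \frac{- \frac{L}{2} + \frac{L}{32}}{2} = - \frac{9}{2} + \frac{\left(- \frac{15}{32}\right) L}{2} = - \frac{9}{2} - \frac{15 L}{64}$)
$\sqrt{k{\left(-15 \right)} + 1445} = \sqrt{\left(- \frac{9}{2} - - \frac{225}{64}\right) + 1445} = \sqrt{\left(- \frac{9}{2} + \frac{225}{64}\right) + 1445} = \sqrt{- \frac{63}{64} + 1445} = \sqrt{\frac{92417}{64}} = \frac{\sqrt{92417}}{8}$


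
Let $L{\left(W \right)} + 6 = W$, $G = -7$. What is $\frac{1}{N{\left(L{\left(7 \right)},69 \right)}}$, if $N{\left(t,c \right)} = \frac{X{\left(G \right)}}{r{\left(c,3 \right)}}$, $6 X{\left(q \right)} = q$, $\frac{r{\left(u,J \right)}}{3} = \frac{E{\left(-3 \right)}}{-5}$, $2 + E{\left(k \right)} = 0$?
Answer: $- \frac{36}{35} \approx -1.0286$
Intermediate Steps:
$E{\left(k \right)} = -2$ ($E{\left(k \right)} = -2 + 0 = -2$)
$L{\left(W \right)} = -6 + W$
$r{\left(u,J \right)} = \frac{6}{5}$ ($r{\left(u,J \right)} = 3 \left(- \frac{2}{-5}\right) = 3 \left(\left(-2\right) \left(- \frac{1}{5}\right)\right) = 3 \cdot \frac{2}{5} = \frac{6}{5}$)
$X{\left(q \right)} = \frac{q}{6}$
$N{\left(t,c \right)} = - \frac{35}{36}$ ($N{\left(t,c \right)} = \frac{\frac{1}{6} \left(-7\right)}{\frac{6}{5}} = \left(- \frac{7}{6}\right) \frac{5}{6} = - \frac{35}{36}$)
$\frac{1}{N{\left(L{\left(7 \right)},69 \right)}} = \frac{1}{- \frac{35}{36}} = - \frac{36}{35}$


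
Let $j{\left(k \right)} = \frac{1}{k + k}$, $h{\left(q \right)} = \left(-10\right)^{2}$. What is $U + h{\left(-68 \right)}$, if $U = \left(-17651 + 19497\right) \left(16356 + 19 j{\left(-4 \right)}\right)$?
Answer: $\frac{120755567}{4} \approx 3.0189 \cdot 10^{7}$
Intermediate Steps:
$h{\left(q \right)} = 100$
$j{\left(k \right)} = \frac{1}{2 k}$
$U = \frac{120755167}{4}$ ($U = \left(-17651 + 19497\right) \left(16356 + 19 \frac{1}{2 \left(-4\right)}\right) = 1846 \left(16356 + 19 \cdot \frac{1}{2} \left(- \frac{1}{4}\right)\right) = 1846 \left(16356 + 19 \left(- \frac{1}{8}\right)\right) = 1846 \left(16356 - \frac{19}{8}\right) = 1846 \cdot \frac{130829}{8} = \frac{120755167}{4} \approx 3.0189 \cdot 10^{7}$)
$U + h{\left(-68 \right)} = \frac{120755167}{4} + 100 = \frac{120755567}{4}$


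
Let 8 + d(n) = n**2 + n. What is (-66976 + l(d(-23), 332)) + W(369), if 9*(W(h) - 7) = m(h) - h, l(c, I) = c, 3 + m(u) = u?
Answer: -199414/3 ≈ -66471.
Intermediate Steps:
m(u) = -3 + u
d(n) = -8 + n + n**2 (d(n) = -8 + (n**2 + n) = -8 + (n + n**2) = -8 + n + n**2)
W(h) = 20/3 (W(h) = 7 + ((-3 + h) - h)/9 = 7 + (1/9)*(-3) = 7 - 1/3 = 20/3)
(-66976 + l(d(-23), 332)) + W(369) = (-66976 + (-8 - 23 + (-23)**2)) + 20/3 = (-66976 + (-8 - 23 + 529)) + 20/3 = (-66976 + 498) + 20/3 = -66478 + 20/3 = -199414/3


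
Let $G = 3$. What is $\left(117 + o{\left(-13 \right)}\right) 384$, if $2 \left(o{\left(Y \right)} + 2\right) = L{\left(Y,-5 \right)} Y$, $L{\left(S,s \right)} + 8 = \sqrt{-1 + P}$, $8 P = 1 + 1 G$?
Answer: $64128 - 1248 i \sqrt{2} \approx 64128.0 - 1764.9 i$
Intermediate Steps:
$P = \frac{1}{2}$ ($P = \frac{1 + 1 \cdot 3}{8} = \frac{1 + 3}{8} = \frac{1}{8} \cdot 4 = \frac{1}{2} \approx 0.5$)
$L{\left(S,s \right)} = -8 + \frac{i \sqrt{2}}{2}$ ($L{\left(S,s \right)} = -8 + \sqrt{-1 + \frac{1}{2}} = -8 + \sqrt{- \frac{1}{2}} = -8 + \frac{i \sqrt{2}}{2}$)
$o{\left(Y \right)} = -2 + \frac{Y \left(-8 + \frac{i \sqrt{2}}{2}\right)}{2}$ ($o{\left(Y \right)} = -2 + \frac{\left(-8 + \frac{i \sqrt{2}}{2}\right) Y}{2} = -2 + \frac{Y \left(-8 + \frac{i \sqrt{2}}{2}\right)}{2}$)
$\left(117 + o{\left(-13 \right)}\right) 384 = \left(117 - \left(2 - \frac{13 \left(16 - i \sqrt{2}\right)}{4}\right)\right) 384 = \left(117 + \left(-2 + \left(52 - \frac{13 i \sqrt{2}}{4}\right)\right)\right) 384 = \left(117 + \left(50 - \frac{13 i \sqrt{2}}{4}\right)\right) 384 = \left(167 - \frac{13 i \sqrt{2}}{4}\right) 384 = 64128 - 1248 i \sqrt{2}$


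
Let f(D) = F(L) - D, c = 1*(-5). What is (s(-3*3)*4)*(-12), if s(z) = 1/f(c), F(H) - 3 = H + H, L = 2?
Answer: -4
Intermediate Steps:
F(H) = 3 + 2*H (F(H) = 3 + (H + H) = 3 + 2*H)
c = -5
f(D) = 7 - D (f(D) = (3 + 2*2) - D = (3 + 4) - D = 7 - D)
s(z) = 1/12 (s(z) = 1/(7 - 1*(-5)) = 1/(7 + 5) = 1/12)
(s(-3*3)*4)*(-12) = ((1/12)*4)*(-12) = (⅓)*(-12) = -4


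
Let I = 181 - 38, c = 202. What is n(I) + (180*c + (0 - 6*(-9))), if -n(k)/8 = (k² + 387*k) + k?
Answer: -571050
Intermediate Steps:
I = 143
n(k) = -3104*k - 8*k² (n(k) = -8*((k² + 387*k) + k) = -8*(k² + 388*k) = -3104*k - 8*k²)
n(I) + (180*c + (0 - 6*(-9))) = -8*143*(388 + 143) + (180*202 + (0 - 6*(-9))) = -8*143*531 + (36360 + (0 + 54)) = -607464 + (36360 + 54) = -607464 + 36414 = -571050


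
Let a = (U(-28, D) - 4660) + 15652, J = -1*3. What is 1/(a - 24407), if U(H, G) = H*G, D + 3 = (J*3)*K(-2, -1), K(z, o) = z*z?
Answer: -1/12323 ≈ -8.1149e-5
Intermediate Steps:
K(z, o) = z²
J = -3
D = -39 (D = -3 - 3*3*(-2)² = -3 - 9*4 = -3 - 36 = -39)
U(H, G) = G*H
a = 12084 (a = (-39*(-28) - 4660) + 15652 = (1092 - 4660) + 15652 = -3568 + 15652 = 12084)
1/(a - 24407) = 1/(12084 - 24407) = 1/(-12323) = -1/12323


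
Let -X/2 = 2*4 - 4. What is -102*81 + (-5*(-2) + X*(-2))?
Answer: -8236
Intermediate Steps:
X = -8 (X = -2*(2*4 - 4) = -2*(8 - 4) = -2*4 = -8)
-102*81 + (-5*(-2) + X*(-2)) = -102*81 + (-5*(-2) - 8*(-2)) = -8262 + (10 + 16) = -8262 + 26 = -8236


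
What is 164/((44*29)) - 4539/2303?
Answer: -1353518/734657 ≈ -1.8424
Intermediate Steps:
164/((44*29)) - 4539/2303 = 164/1276 - 4539*1/2303 = 164*(1/1276) - 4539/2303 = 41/319 - 4539/2303 = -1353518/734657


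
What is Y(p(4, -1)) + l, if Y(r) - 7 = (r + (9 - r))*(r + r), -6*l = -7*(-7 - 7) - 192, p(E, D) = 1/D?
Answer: 14/3 ≈ 4.6667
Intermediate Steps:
l = 47/3 (l = -(-7*(-7 - 7) - 192)/6 = -(-7*(-14) - 192)/6 = -(98 - 192)/6 = -⅙*(-94) = 47/3 ≈ 15.667)
Y(r) = 7 + 18*r (Y(r) = 7 + (r + (9 - r))*(r + r) = 7 + 9*(2*r) = 7 + 18*r)
Y(p(4, -1)) + l = (7 + 18/(-1)) + 47/3 = (7 + 18*(-1)) + 47/3 = (7 - 18) + 47/3 = -11 + 47/3 = 14/3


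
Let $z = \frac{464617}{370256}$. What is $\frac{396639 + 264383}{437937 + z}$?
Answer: $\frac{244747361632}{162149266489} \approx 1.5094$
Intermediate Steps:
$z = \frac{464617}{370256}$ ($z = 464617 \cdot \frac{1}{370256} = \frac{464617}{370256} \approx 1.2549$)
$\frac{396639 + 264383}{437937 + z} = \frac{396639 + 264383}{437937 + \frac{464617}{370256}} = \frac{661022}{\frac{162149266489}{370256}} = 661022 \cdot \frac{370256}{162149266489} = \frac{244747361632}{162149266489}$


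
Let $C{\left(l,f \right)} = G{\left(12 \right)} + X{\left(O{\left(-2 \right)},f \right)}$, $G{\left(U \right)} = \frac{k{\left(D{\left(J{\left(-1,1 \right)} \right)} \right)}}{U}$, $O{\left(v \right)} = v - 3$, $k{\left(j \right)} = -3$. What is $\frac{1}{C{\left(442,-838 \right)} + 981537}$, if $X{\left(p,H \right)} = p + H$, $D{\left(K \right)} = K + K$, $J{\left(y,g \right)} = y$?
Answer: $\frac{4}{3922775} \approx 1.0197 \cdot 10^{-6}$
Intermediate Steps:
$D{\left(K \right)} = 2 K$
$O{\left(v \right)} = -3 + v$ ($O{\left(v \right)} = v - 3 = -3 + v$)
$X{\left(p,H \right)} = H + p$
$G{\left(U \right)} = - \frac{3}{U}$
$C{\left(l,f \right)} = - \frac{21}{4} + f$ ($C{\left(l,f \right)} = - \frac{3}{12} + \left(f - 5\right) = \left(-3\right) \frac{1}{12} + \left(f - 5\right) = - \frac{1}{4} + \left(-5 + f\right) = - \frac{21}{4} + f$)
$\frac{1}{C{\left(442,-838 \right)} + 981537} = \frac{1}{\left(- \frac{21}{4} - 838\right) + 981537} = \frac{1}{- \frac{3373}{4} + 981537} = \frac{1}{\frac{3922775}{4}} = \frac{4}{3922775}$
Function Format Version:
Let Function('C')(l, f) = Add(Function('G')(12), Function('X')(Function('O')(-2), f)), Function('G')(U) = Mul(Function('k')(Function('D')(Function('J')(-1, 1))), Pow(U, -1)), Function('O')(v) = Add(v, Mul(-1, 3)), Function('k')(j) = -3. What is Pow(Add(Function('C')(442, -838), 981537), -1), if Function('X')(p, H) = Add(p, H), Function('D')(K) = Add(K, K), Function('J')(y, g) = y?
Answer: Rational(4, 3922775) ≈ 1.0197e-6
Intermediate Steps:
Function('D')(K) = Mul(2, K)
Function('O')(v) = Add(-3, v) (Function('O')(v) = Add(v, -3) = Add(-3, v))
Function('X')(p, H) = Add(H, p)
Function('G')(U) = Mul(-3, Pow(U, -1))
Function('C')(l, f) = Add(Rational(-21, 4), f) (Function('C')(l, f) = Add(Mul(-3, Pow(12, -1)), Add(f, Add(-3, -2))) = Add(Mul(-3, Rational(1, 12)), Add(f, -5)) = Add(Rational(-1, 4), Add(-5, f)) = Add(Rational(-21, 4), f))
Pow(Add(Function('C')(442, -838), 981537), -1) = Pow(Add(Add(Rational(-21, 4), -838), 981537), -1) = Pow(Add(Rational(-3373, 4), 981537), -1) = Pow(Rational(3922775, 4), -1) = Rational(4, 3922775)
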